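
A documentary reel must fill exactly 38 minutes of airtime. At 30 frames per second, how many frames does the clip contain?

68400 frames

38 min = 2280 s.
Frames = 2280 × 30 = 68400.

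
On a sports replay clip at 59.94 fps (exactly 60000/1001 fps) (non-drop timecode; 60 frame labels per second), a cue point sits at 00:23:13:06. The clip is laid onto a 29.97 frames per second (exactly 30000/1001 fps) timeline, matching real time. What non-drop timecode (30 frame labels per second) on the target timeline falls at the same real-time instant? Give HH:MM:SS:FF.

00:23:13:03

Source frame index: (0×3600 + 23×60 + 13) × 60 + 6 = 83586.
Real time: 83586 / (60000/1001) = 13944931/10000 s.
Target frame: (13944931/10000) × (30000/1001) = 41793.
At 30 labels/s: frame 41793 → 00:23:13:03.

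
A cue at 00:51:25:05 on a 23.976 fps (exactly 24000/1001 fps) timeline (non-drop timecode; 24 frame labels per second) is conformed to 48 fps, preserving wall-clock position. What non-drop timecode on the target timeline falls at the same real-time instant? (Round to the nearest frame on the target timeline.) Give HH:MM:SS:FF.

00:51:28:14

Source frame index: (0×3600 + 51×60 + 25) × 24 + 5 = 74045.
Real time: 74045 / (24000/1001) = 14823809/4800 s.
Target frame: (14823809/4800) × (48) = 14823809/100 ≈ 148238.090 → 148238.
At 48 labels/s: frame 148238 → 00:51:28:14.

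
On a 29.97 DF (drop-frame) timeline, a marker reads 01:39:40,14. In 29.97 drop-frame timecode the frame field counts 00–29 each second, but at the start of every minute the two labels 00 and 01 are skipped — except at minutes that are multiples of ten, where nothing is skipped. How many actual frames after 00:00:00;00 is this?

179234

As if non-drop at 30 labels/s: (1 × 3600 + 39 × 60 + 40) × 30 + 14 = 179414.
Minute boundaries passed: 99; those not divisible by 10: 99 − 9 = 90; dropped labels = 2 × 90 = 180.
Actual frame index = 179414 − 180 = 179234.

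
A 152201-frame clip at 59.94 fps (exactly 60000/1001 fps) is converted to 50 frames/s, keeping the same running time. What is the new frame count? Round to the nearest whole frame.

126961 frames

Frames at target rate = 152201 × (50) / (60000/1001) = 152353201/1200 ≈ 126961.001.
Nearest whole frame: 126961.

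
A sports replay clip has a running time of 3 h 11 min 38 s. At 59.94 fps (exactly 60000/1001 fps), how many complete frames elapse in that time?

3 h 11 min 38 s = 11498 s.
Frames = 11498 × 60000/1001 = 689880000/1001 ≈ 689190.8092.
Complete frames: 689190.

689190 frames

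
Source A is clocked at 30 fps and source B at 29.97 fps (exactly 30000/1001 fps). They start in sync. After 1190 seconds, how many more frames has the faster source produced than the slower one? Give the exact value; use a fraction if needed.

5100/143 frames

A emits 30 × 1190 = 35700 frames; B emits 30000/1001 × 1190 = 5100000/143.
Difference = 5100/143 frames (≈ 35.6643); B is behind A.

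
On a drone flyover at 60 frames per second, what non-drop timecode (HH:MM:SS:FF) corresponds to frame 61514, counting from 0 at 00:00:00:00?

00:17:05:14

61514 ÷ 60 = 1025 full seconds, remainder 14 frames.
1025 s = 0 h 17 min 5 s.
Timecode: 00:17:05:14.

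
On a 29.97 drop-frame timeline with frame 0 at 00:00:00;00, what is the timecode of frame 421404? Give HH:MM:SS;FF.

Each 10-minute DF block holds 10 × 60 × 30 − 9 × 2 = 17982 frames. 421404 ÷ 17982 → 23 full blocks, remainder 7818.
Within the partial block the first minute is 1800 frames and each further minute 1798, so 4 further minute boundaries passed. Total skipped labels = 18 × 23 + 2 × 4 = 422.
Non-drop label index = 421404 + 422 = 421826; at 30 labels/s that is 03:54:20:26, i.e. DF 03:54:20;26.

03:54:20;26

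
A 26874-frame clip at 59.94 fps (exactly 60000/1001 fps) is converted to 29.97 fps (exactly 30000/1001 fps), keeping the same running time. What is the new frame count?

13437 frames

Target frames = source frames × (target rate / source rate) = 26874 × (30000/1001)/(60000/1001) = 26874 × 1/2 = 13437.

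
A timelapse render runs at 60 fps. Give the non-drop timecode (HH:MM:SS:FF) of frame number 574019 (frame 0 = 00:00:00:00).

02:39:26:59

574019 ÷ 60 = 9566 full seconds, remainder 59 frames.
9566 s = 2 h 39 min 26 s.
Timecode: 02:39:26:59.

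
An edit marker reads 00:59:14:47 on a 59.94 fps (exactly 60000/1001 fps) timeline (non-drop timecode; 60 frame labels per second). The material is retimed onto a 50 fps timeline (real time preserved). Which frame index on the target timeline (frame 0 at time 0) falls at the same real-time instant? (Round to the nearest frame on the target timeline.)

frame 177917

Source frame index: (0×3600 + 59×60 + 14) × 60 + 47 = 213287.
Real time: 213287 / (60000/1001) = 213500287/60000 s.
Target frame: (213500287/60000) × (50) = 213500287/1200 ≈ 177916.906 → 177917.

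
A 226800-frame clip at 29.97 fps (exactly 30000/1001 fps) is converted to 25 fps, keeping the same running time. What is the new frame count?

Target frames = source frames × (target rate / source rate) = 226800 × (25)/(30000/1001) = 226800 × 1001/1200 = 189189.

189189 frames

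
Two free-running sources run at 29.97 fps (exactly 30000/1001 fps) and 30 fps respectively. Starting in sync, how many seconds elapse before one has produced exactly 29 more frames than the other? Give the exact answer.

29029/30 seconds

The gap grows by |30 − 30000/1001| = 30/1001 frames per second.
Time for a 29-frame gap: 29 ÷ (30/1001) = 29029/30 s.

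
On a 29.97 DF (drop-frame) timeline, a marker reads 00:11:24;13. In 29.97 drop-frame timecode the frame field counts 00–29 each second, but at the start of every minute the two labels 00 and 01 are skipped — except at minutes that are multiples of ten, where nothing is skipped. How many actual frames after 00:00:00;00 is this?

As if non-drop at 30 labels/s: (0 × 3600 + 11 × 60 + 24) × 30 + 13 = 20533.
Minute boundaries passed: 11; those not divisible by 10: 11 − 1 = 10; dropped labels = 2 × 10 = 20.
Actual frame index = 20533 − 20 = 20513.

20513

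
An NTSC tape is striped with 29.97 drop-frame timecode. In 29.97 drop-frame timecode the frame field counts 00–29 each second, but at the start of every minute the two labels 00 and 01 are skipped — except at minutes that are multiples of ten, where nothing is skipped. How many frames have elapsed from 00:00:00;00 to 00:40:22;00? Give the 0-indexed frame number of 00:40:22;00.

Complete 10-minute blocks: 4, each 17982 frames → 71928.
Remaining 0 whole minutes in the current block: 0 frames.
Within the current minute: 22 × 30 + 0 = 660. Total = 71928 + 0 + 660 = 72588.

72588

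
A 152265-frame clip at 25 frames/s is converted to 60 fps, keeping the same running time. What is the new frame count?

Target frames = source frames × (target rate / source rate) = 152265 × (60)/(25) = 152265 × 12/5 = 365436.

365436 frames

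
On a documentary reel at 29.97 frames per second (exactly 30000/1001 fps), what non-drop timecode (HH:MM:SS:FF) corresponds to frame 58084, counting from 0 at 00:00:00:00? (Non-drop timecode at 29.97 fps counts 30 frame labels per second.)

00:32:16:04

58084 ÷ 30 = 1936 full seconds, remainder 4 frames.
1936 s = 0 h 32 min 16 s.
Timecode: 00:32:16:04.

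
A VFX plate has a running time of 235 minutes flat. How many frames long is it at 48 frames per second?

235 min = 14100 s.
Frames = 14100 × 48 = 676800.

676800 frames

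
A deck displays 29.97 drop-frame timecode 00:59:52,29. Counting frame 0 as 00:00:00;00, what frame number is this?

107681

As if non-drop at 30 labels/s: (0 × 3600 + 59 × 60 + 52) × 30 + 29 = 107789.
Minute boundaries passed: 59; those not divisible by 10: 59 − 5 = 54; dropped labels = 2 × 54 = 108.
Actual frame index = 107789 − 108 = 107681.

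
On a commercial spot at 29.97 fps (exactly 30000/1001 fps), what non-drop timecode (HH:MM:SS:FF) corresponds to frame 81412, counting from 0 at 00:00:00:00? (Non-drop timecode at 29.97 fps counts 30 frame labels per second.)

81412 ÷ 30 = 2713 full seconds, remainder 22 frames.
2713 s = 0 h 45 min 13 s.
Timecode: 00:45:13:22.

00:45:13:22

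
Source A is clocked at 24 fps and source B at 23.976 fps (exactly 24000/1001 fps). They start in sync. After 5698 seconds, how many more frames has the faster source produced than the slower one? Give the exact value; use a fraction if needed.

1776/13 frames

A emits 24 × 5698 = 136752 frames; B emits 24000/1001 × 5698 = 1776000/13.
Difference = 1776/13 frames (≈ 136.6154); B is behind A.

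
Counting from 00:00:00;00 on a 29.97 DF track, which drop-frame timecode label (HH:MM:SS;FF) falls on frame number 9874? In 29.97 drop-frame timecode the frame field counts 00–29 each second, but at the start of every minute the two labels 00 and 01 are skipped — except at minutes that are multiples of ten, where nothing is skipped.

00:05:29;14

Each 10-minute DF block holds 10 × 60 × 30 − 9 × 2 = 17982 frames. 9874 ÷ 17982 → 0 full blocks, remainder 9874.
Within the partial block the first minute is 1800 frames and each further minute 1798, so 5 further minute boundaries passed. Total skipped labels = 18 × 0 + 2 × 5 = 10.
Non-drop label index = 9874 + 10 = 9884; at 30 labels/s that is 00:05:29:14, i.e. DF 00:05:29;14.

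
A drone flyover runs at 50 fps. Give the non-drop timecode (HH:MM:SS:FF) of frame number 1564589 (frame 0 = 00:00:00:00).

08:41:31:39

1564589 ÷ 50 = 31291 full seconds, remainder 39 frames.
31291 s = 8 h 41 min 31 s.
Timecode: 08:41:31:39.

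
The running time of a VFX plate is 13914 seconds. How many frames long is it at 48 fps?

Frames = 13914 × 48 = 667872.

667872 frames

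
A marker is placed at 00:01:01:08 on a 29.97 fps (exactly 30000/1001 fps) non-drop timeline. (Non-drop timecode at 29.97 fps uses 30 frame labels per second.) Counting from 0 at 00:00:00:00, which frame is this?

Total seconds to the label: (0 × 3600 + 1 × 60 + 1) = 61.
Frame index = 61 × 30 + 8 = 1838.

1838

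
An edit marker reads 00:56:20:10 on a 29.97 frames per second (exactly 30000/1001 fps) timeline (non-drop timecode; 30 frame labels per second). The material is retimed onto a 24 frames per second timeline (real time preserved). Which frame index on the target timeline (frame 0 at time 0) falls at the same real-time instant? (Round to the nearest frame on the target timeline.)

Source frame index: (0×3600 + 56×60 + 20) × 30 + 10 = 101410.
Real time: 101410 / (30000/1001) = 10151141/3000 s.
Target frame: (10151141/3000) × (24) = 10151141/125 ≈ 81209.128 → 81209.

frame 81209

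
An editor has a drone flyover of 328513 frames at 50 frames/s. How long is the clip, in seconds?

Running time = 328513 / (50) = 6570.26 s.

6570.26 seconds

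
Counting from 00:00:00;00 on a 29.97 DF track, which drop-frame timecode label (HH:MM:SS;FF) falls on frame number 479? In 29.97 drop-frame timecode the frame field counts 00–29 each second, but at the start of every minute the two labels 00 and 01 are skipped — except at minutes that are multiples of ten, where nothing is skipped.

Each 10-minute DF block holds 10 × 60 × 30 − 9 × 2 = 17982 frames. 479 ÷ 17982 → 0 full blocks, remainder 479.
Within the partial block the first minute is 1800 frames and each further minute 1798, so 0 further minute boundaries passed. Total skipped labels = 18 × 0 + 2 × 0 = 0.
Non-drop label index = 479 + 0 = 479; at 30 labels/s that is 00:00:15:29, i.e. DF 00:00:15;29.

00:00:15;29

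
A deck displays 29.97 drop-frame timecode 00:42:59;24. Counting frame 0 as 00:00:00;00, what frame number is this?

Complete 10-minute blocks: 4, each 17982 frames → 71928.
Remaining 2 whole minutes in the current block: 1800 + 1 × 1798 = 3598 frames.
Within the current minute: 59 × 30 + 24 − 2 = 1792 (labels ;00/;01 skipped at this minute). Total = 71928 + 3598 + 1792 = 77318.

77318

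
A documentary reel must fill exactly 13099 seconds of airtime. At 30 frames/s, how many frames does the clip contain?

392970 frames

Frames = 13099 × 30 = 392970.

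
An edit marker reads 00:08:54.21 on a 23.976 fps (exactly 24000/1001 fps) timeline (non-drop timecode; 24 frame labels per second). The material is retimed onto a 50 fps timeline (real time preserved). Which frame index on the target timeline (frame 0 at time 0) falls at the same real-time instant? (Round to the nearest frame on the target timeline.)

Source frame index: (0×3600 + 8×60 + 54) × 24 + 21 = 12837.
Real time: 12837 / (24000/1001) = 4283279/8000 s.
Target frame: (4283279/8000) × (50) = 4283279/160 ≈ 26770.494 → 26770.

frame 26770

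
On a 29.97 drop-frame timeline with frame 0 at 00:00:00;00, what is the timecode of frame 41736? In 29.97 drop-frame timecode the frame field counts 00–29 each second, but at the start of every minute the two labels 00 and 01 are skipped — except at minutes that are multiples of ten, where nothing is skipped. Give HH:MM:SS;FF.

Each 10-minute DF block holds 10 × 60 × 30 − 9 × 2 = 17982 frames. 41736 ÷ 17982 → 2 full blocks, remainder 5772.
Within the partial block the first minute is 1800 frames and each further minute 1798, so 3 further minute boundaries passed. Total skipped labels = 18 × 2 + 2 × 3 = 42.
Non-drop label index = 41736 + 42 = 41778; at 30 labels/s that is 00:23:12:18, i.e. DF 00:23:12;18.

00:23:12;18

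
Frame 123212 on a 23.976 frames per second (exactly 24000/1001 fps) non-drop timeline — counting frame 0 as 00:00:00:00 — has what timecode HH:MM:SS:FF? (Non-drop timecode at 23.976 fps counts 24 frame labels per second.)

123212 ÷ 24 = 5133 full seconds, remainder 20 frames.
5133 s = 1 h 25 min 33 s.
Timecode: 01:25:33:20.

01:25:33:20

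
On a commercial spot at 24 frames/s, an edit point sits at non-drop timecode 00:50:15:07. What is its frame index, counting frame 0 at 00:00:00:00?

Total seconds to the label: (0 × 3600 + 50 × 60 + 15) = 3015.
Frame index = 3015 × 24 + 7 = 72367.

72367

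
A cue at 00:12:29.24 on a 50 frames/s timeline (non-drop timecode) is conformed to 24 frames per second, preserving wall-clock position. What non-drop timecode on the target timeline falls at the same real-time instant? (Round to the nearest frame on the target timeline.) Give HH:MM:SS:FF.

00:12:29:12

Source frame index: (0×3600 + 12×60 + 29) × 50 + 24 = 37474.
Real time: 37474 / (50) = 18737/25 s.
Target frame: (18737/25) × (24) = 449688/25 ≈ 17987.520 → 17988.
At 24 labels/s: frame 17988 → 00:12:29:12.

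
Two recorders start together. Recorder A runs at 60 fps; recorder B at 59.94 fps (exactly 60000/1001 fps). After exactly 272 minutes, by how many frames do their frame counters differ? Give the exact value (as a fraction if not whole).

272 min = 16320 s.
A emits 60 × 16320 = 979200 frames; B emits 60000/1001 × 16320 = 979200000/1001.
Difference = 979200/1001 frames (≈ 978.2218); B is behind A.

979200/1001 frames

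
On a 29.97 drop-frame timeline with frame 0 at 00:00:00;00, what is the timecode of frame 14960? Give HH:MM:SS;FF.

Ten DF minutes hold 17982 frames, so frame 14960 lies in block 0 (frames 0–17981) with 14960 frames into that block.
The block's first minute is 1800 frames and the rest 1798 each; 14960 frames reaches minute 8, so 0 × 18 + 8 × 2 = 16 labels have been skipped so far.
Adding those back, label number 14960 + 16 = 14976 at 30 labels/s is 499 s + 6 f = 0 h 8 min 19 s frame 6, i.e. 00:08:19;06.

00:08:19;06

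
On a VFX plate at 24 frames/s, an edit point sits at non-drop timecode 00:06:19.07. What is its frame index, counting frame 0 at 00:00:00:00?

9103

Total seconds to the label: (0 × 3600 + 6 × 60 + 19) = 379.
Frame index = 379 × 24 + 7 = 9103.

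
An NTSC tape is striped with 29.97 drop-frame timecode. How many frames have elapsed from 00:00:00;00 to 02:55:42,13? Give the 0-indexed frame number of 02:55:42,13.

Complete 10-minute blocks: 17, each 17982 frames → 305694.
Remaining 5 whole minutes in the current block: 1800 + 4 × 1798 = 8992 frames.
Within the current minute: 42 × 30 + 13 − 2 = 1271 (labels ;00/;01 skipped at this minute). Total = 305694 + 8992 + 1271 = 315957.

315957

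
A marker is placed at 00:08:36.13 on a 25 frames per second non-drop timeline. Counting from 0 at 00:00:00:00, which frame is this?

12913

Total seconds to the label: (0 × 3600 + 8 × 60 + 36) = 516.
Frame index = 516 × 25 + 13 = 12913.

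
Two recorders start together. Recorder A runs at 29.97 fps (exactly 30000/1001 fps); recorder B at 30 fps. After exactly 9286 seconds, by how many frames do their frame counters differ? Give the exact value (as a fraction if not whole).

A emits 30000/1001 × 9286 = 278580000/1001 frames; B emits 30 × 9286 = 278580.
Difference = 278580/1001 frames (≈ 278.3017); B is ahead of A.

278580/1001 frames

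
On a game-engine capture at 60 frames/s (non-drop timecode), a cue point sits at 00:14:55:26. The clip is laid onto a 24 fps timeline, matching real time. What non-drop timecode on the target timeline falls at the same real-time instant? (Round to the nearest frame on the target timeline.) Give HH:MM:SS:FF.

00:14:55:10

Source frame index: (0×3600 + 14×60 + 55) × 60 + 26 = 53726.
Real time: 53726 / (60) = 26863/30 s.
Target frame: (26863/30) × (24) = 107452/5 ≈ 21490.400 → 21490.
At 24 labels/s: frame 21490 → 00:14:55:10.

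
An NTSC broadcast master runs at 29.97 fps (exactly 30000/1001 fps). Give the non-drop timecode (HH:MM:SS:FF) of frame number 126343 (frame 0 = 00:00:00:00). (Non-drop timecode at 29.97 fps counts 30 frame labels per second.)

01:10:11:13

126343 ÷ 30 = 4211 full seconds, remainder 13 frames.
4211 s = 1 h 10 min 11 s.
Timecode: 01:10:11:13.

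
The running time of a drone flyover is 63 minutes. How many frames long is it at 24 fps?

63 min = 3780 s.
Frames = 3780 × 24 = 90720.

90720 frames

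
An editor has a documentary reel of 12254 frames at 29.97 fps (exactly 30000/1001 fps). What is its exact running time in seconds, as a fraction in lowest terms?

6133127/15000 seconds

Running time = 12254 ÷ (30000/1001) = 12254 × 1001/30000 = 6133127/15000 s.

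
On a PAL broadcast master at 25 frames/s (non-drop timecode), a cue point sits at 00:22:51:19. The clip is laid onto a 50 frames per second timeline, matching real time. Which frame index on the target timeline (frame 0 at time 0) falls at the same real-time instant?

Source frame index: (0×3600 + 22×60 + 51) × 25 + 19 = 34294.
Real time: 34294 / (25) = 34294/25 s.
Target frame: (34294/25) × (50) = 68588.

frame 68588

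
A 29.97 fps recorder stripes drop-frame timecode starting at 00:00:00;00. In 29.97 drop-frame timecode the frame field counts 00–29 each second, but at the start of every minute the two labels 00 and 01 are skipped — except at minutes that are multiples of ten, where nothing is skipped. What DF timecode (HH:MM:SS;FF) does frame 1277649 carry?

Each 10-minute DF block holds 10 × 60 × 30 − 9 × 2 = 17982 frames. 1277649 ÷ 17982 → 71 full blocks, remainder 927.
Within the partial block the first minute is 1800 frames and each further minute 1798, so 0 further minute boundaries passed. Total skipped labels = 18 × 71 + 2 × 0 = 1278.
Non-drop label index = 1277649 + 1278 = 1278927; at 30 labels/s that is 11:50:30:27, i.e. DF 11:50:30;27.

11:50:30;27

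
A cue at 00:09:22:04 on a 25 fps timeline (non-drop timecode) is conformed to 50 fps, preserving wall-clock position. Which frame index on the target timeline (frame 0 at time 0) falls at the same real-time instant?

frame 28108

Source frame index: (0×3600 + 9×60 + 22) × 25 + 4 = 14054.
Real time: 14054 / (25) = 14054/25 s.
Target frame: (14054/25) × (50) = 28108.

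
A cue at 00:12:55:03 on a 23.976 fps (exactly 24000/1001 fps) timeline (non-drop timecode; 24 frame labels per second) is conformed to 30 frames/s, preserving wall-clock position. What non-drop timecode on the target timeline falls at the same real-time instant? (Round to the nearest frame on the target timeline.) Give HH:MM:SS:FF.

Source frame index: (0×3600 + 12×60 + 55) × 24 + 3 = 18603.
Real time: 18603 / (24000/1001) = 6207201/8000 s.
Target frame: (6207201/8000) × (30) = 18621603/800 ≈ 23277.004 → 23277.
At 30 labels/s: frame 23277 → 00:12:55:27.

00:12:55:27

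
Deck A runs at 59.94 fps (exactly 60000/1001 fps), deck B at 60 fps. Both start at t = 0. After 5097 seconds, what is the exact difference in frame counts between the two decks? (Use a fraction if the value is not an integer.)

A emits 60000/1001 × 5097 = 305820000/1001 frames; B emits 60 × 5097 = 305820.
Difference = 305820/1001 frames (≈ 305.5145); B is ahead of A.

305820/1001 frames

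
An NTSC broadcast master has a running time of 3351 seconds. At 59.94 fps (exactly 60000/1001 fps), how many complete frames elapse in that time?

Frames = 3351 × 60000/1001 = 201060000/1001 ≈ 200859.1409.
Complete frames: 200859.

200859 frames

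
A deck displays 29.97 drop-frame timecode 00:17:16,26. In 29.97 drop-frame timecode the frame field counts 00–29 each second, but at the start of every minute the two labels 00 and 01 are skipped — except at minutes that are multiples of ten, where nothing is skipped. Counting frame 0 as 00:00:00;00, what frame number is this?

31074

Complete 10-minute blocks: 1, each 17982 frames → 17982.
Remaining 7 whole minutes in the current block: 1800 + 6 × 1798 = 12588 frames.
Within the current minute: 16 × 30 + 26 − 2 = 504 (labels ;00/;01 skipped at this minute). Total = 17982 + 12588 + 504 = 31074.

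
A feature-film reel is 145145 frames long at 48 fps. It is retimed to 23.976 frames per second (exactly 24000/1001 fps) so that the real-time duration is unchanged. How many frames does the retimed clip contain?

Target frames = source frames × (target rate / source rate) = 145145 × (24000/1001)/(48) = 145145 × 500/1001 = 72500.

72500 frames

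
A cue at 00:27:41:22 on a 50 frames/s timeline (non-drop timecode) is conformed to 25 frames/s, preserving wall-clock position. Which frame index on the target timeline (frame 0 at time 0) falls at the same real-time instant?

frame 41536

Source frame index: (0×3600 + 27×60 + 41) × 50 + 22 = 83072.
Real time: 83072 / (50) = 41536/25 s.
Target frame: (41536/25) × (25) = 41536.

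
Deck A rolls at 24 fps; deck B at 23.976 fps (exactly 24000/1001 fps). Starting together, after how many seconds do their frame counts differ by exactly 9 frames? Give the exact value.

The gap grows by |24000/1001 − 24| = 24/1001 frames per second.
Time for a 9-frame gap: 9 ÷ (24/1001) = 375.375 s.

375.375 seconds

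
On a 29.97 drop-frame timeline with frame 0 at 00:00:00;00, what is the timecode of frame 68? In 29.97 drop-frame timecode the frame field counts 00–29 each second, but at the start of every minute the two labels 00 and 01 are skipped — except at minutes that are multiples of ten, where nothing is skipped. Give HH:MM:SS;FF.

00:00:02;08

Ten DF minutes hold 17982 frames, so frame 68 lies in block 0 (frames 0–17981) with 68 frames into that block.
The block's first minute is 1800 frames and the rest 1798 each; 68 frames reaches minute 0, so 0 × 18 + 0 × 2 = 0 labels have been skipped so far.
Adding those back, label number 68 + 0 = 68 at 30 labels/s is 2 s + 8 f = 0 h 0 min 2 s frame 8, i.e. 00:00:02;08.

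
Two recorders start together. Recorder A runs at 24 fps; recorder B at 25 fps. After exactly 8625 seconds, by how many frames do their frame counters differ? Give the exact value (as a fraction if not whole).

A emits 24 × 8625 = 207000 frames; B emits 25 × 8625 = 215625.
Difference = 8625 frames; B is ahead of A.

8625 frames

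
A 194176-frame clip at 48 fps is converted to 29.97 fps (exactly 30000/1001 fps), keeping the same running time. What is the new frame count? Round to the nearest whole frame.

121239 frames

Frames at target rate = 194176 × (30000/1001) / (48) = 121360000/1001 ≈ 121238.761.
Nearest whole frame: 121239.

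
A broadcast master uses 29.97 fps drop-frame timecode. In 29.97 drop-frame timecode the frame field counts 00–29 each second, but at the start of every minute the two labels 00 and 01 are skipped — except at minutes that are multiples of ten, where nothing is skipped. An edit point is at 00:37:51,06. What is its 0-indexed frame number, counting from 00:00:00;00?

As if non-drop at 30 labels/s: (0 × 3600 + 37 × 60 + 51) × 30 + 6 = 68136.
Minute boundaries passed: 37; those not divisible by 10: 37 − 3 = 34; dropped labels = 2 × 34 = 68.
Actual frame index = 68136 − 68 = 68068.

68068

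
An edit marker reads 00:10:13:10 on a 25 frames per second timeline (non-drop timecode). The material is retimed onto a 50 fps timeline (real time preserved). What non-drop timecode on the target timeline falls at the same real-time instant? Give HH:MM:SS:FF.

00:10:13:20

Source frame index: (0×3600 + 10×60 + 13) × 25 + 10 = 15335.
Real time: 15335 / (25) = 3067/5 s.
Target frame: (3067/5) × (50) = 30670.
At 50 labels/s: frame 30670 → 00:10:13:20.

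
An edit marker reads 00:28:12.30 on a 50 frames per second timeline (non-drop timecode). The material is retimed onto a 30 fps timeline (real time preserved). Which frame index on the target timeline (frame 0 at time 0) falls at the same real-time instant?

Source frame index: (0×3600 + 28×60 + 12) × 50 + 30 = 84630.
Real time: 84630 / (50) = 8463/5 s.
Target frame: (8463/5) × (30) = 50778.

frame 50778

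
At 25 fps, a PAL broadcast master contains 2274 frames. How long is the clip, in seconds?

Running time = 2274 / (25) = 90.96 s.

90.96 seconds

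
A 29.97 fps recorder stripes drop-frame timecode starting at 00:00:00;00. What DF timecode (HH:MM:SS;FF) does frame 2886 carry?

Each 10-minute DF block holds 10 × 60 × 30 − 9 × 2 = 17982 frames. 2886 ÷ 17982 → 0 full blocks, remainder 2886.
Within the partial block the first minute is 1800 frames and each further minute 1798, so 1 further minute boundary passed. Total skipped labels = 18 × 0 + 2 × 1 = 2.
Non-drop label index = 2886 + 2 = 2888; at 30 labels/s that is 00:01:36:08, i.e. DF 00:01:36;08.

00:01:36;08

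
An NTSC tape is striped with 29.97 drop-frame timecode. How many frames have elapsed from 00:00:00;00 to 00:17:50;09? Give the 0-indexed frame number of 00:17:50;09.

Complete 10-minute blocks: 1, each 17982 frames → 17982.
Remaining 7 whole minutes in the current block: 1800 + 6 × 1798 = 12588 frames.
Within the current minute: 50 × 30 + 9 − 2 = 1507 (labels ;00/;01 skipped at this minute). Total = 17982 + 12588 + 1507 = 32077.

32077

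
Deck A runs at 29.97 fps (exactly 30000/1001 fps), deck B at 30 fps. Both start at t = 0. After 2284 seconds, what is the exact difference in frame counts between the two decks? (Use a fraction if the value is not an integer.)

A emits 30000/1001 × 2284 = 68520000/1001 frames; B emits 30 × 2284 = 68520.
Difference = 68520/1001 frames (≈ 68.4515); B is ahead of A.

68520/1001 frames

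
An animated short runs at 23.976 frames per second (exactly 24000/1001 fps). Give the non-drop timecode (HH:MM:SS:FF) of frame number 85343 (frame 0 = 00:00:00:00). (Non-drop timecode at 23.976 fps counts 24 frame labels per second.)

85343 ÷ 24 = 3555 full seconds, remainder 23 frames.
3555 s = 0 h 59 min 15 s.
Timecode: 00:59:15:23.

00:59:15:23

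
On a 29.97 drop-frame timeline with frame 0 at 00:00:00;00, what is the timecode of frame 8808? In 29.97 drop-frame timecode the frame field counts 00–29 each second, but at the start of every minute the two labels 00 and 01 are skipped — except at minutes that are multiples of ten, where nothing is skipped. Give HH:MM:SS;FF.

Ten DF minutes hold 17982 frames, so frame 8808 lies in block 0 (frames 0–17981) with 8808 frames into that block.
The block's first minute is 1800 frames and the rest 1798 each; 8808 frames reaches minute 4, so 0 × 18 + 4 × 2 = 8 labels have been skipped so far.
Adding those back, label number 8808 + 8 = 8816 at 30 labels/s is 293 s + 26 f = 0 h 4 min 53 s frame 26, i.e. 00:04:53;26.

00:04:53;26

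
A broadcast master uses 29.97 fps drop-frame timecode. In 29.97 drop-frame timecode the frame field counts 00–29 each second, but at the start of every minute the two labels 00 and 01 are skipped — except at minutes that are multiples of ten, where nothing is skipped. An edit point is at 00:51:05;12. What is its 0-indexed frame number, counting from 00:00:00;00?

As if non-drop at 30 labels/s: (0 × 3600 + 51 × 60 + 5) × 30 + 12 = 91962.
Minute boundaries passed: 51; those not divisible by 10: 51 − 5 = 46; dropped labels = 2 × 46 = 92.
Actual frame index = 91962 − 92 = 91870.

91870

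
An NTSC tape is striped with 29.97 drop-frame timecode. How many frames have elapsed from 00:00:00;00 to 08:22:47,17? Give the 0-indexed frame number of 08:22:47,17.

As if non-drop at 30 labels/s: (8 × 3600 + 22 × 60 + 47) × 30 + 17 = 905027.
Minute boundaries passed: 502; those not divisible by 10: 502 − 50 = 452; dropped labels = 2 × 452 = 904.
Actual frame index = 905027 − 904 = 904123.

904123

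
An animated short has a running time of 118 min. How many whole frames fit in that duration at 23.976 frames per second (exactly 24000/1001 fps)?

169750 frames

118 min = 7080 s.
Frames = 7080 × 24000/1001 = 169920000/1001 ≈ 169750.2498.
Complete frames: 169750.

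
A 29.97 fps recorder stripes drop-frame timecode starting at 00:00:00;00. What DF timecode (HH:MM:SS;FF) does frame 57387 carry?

00:31:54;23

Ten DF minutes hold 17982 frames, so frame 57387 lies in block 3 (frames 53946–71927) with 3441 frames into that block.
The block's first minute is 1800 frames and the rest 1798 each; 3441 frames reaches minute 1, so 3 × 18 + 1 × 2 = 56 labels have been skipped so far.
Adding those back, label number 57387 + 56 = 57443 at 30 labels/s is 1914 s + 23 f = 0 h 31 min 54 s frame 23, i.e. 00:31:54;23.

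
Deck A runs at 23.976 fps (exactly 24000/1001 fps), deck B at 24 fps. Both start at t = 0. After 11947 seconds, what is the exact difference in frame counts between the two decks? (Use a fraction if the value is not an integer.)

A emits 24000/1001 × 11947 = 22056000/77 frames; B emits 24 × 11947 = 286728.
Difference = 22056/77 frames (≈ 286.4416); B is ahead of A.

22056/77 frames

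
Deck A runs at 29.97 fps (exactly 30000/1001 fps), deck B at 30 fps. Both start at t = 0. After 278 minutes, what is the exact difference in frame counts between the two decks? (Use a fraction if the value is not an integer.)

278 min = 16680 s.
A emits 30000/1001 × 16680 = 500400000/1001 frames; B emits 30 × 16680 = 500400.
Difference = 500400/1001 frames (≈ 499.9001); B is ahead of A.

500400/1001 frames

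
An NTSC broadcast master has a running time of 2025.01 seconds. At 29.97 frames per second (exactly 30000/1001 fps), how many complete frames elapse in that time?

Frames = 2025.01 × 30000/1001 = 4673100/77 ≈ 60689.6104.
Complete frames: 60689.

60689 frames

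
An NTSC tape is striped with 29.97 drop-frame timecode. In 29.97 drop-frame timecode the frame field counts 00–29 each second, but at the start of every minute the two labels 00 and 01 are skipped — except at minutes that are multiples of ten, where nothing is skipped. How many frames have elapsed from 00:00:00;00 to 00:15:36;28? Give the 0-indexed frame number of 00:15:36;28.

28080

As if non-drop at 30 labels/s: (0 × 3600 + 15 × 60 + 36) × 30 + 28 = 28108.
Minute boundaries passed: 15; those not divisible by 10: 15 − 1 = 14; dropped labels = 2 × 14 = 28.
Actual frame index = 28108 − 28 = 28080.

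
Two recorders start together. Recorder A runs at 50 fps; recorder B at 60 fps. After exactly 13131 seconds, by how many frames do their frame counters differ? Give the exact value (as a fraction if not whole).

A emits 50 × 13131 = 656550 frames; B emits 60 × 13131 = 787860.
Difference = 131310 frames; B is ahead of A.

131310 frames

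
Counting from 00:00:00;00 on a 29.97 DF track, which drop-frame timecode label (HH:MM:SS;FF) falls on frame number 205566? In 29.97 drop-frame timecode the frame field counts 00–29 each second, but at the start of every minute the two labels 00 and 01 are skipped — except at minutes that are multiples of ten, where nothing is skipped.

01:54:19;02

Each 10-minute DF block holds 10 × 60 × 30 − 9 × 2 = 17982 frames. 205566 ÷ 17982 → 11 full blocks, remainder 7764.
Within the partial block the first minute is 1800 frames and each further minute 1798, so 4 further minute boundaries passed. Total skipped labels = 18 × 11 + 2 × 4 = 206.
Non-drop label index = 205566 + 206 = 205772; at 30 labels/s that is 01:54:19:02, i.e. DF 01:54:19;02.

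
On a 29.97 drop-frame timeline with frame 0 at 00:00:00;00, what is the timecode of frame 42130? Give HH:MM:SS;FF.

00:23:25;22

Each 10-minute DF block holds 10 × 60 × 30 − 9 × 2 = 17982 frames. 42130 ÷ 17982 → 2 full blocks, remainder 6166.
Within the partial block the first minute is 1800 frames and each further minute 1798, so 3 further minute boundaries passed. Total skipped labels = 18 × 2 + 2 × 3 = 42.
Non-drop label index = 42130 + 42 = 42172; at 30 labels/s that is 00:23:25:22, i.e. DF 00:23:25;22.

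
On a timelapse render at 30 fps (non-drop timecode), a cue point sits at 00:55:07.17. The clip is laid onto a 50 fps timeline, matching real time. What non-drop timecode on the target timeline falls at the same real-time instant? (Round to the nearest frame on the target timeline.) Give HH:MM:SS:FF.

00:55:07:28

Source frame index: (0×3600 + 55×60 + 7) × 30 + 17 = 99227.
Real time: 99227 / (30) = 99227/30 s.
Target frame: (99227/30) × (50) = 496135/3 ≈ 165378.333 → 165378.
At 50 labels/s: frame 165378 → 00:55:07:28.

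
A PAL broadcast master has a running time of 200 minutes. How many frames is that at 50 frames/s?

600000 frames

200 min = 12000 s.
Frames = 12000 × 50 = 600000.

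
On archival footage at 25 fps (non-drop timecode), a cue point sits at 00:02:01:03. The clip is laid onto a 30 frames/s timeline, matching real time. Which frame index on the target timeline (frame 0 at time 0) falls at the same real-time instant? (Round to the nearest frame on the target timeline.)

Source frame index: (0×3600 + 2×60 + 1) × 25 + 3 = 3028.
Real time: 3028 / (25) = 3028/25 s.
Target frame: (3028/25) × (30) = 18168/5 ≈ 3633.600 → 3634.

frame 3634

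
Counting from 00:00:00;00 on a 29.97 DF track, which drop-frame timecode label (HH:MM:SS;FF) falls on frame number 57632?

Ten DF minutes hold 17982 frames, so frame 57632 lies in block 3 (frames 53946–71927) with 3686 frames into that block.
The block's first minute is 1800 frames and the rest 1798 each; 3686 frames reaches minute 2, so 3 × 18 + 2 × 2 = 58 labels have been skipped so far.
Adding those back, label number 57632 + 58 = 57690 at 30 labels/s is 1923 s + 0 f = 0 h 32 min 3 s frame 0, i.e. 00:32:03;00.

00:32:03;00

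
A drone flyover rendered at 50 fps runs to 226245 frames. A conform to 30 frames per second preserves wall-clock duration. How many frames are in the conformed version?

Target frames = source frames × (target rate / source rate) = 226245 × (30)/(50) = 226245 × 3/5 = 135747.

135747 frames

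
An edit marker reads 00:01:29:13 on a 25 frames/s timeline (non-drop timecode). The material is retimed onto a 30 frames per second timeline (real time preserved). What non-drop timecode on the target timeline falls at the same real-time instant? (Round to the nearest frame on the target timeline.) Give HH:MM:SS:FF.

00:01:29:16

Source frame index: (0×3600 + 1×60 + 29) × 25 + 13 = 2238.
Real time: 2238 / (25) = 2238/25 s.
Target frame: (2238/25) × (30) = 13428/5 ≈ 2685.600 → 2686.
At 30 labels/s: frame 2686 → 00:01:29:16.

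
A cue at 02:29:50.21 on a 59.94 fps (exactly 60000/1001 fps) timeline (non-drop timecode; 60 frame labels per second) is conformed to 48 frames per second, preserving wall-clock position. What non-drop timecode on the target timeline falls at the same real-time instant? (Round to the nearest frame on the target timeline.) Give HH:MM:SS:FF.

Source frame index: (2×3600 + 29×60 + 50) × 60 + 21 = 539421.
Real time: 539421 / (60000/1001) = 179986807/20000 s.
Target frame: (179986807/20000) × (48) = 539960421/1250 ≈ 431968.337 → 431968.
At 48 labels/s: frame 431968 → 02:29:59:16.

02:29:59:16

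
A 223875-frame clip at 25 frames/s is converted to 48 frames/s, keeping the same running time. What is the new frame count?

429840 frames

Target frames = source frames × (target rate / source rate) = 223875 × (48)/(25) = 223875 × 48/25 = 429840.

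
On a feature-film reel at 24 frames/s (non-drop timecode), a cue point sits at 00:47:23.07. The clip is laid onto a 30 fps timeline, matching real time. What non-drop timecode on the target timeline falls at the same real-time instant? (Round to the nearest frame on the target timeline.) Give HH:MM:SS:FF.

00:47:23:09

Source frame index: (0×3600 + 47×60 + 23) × 24 + 7 = 68239.
Real time: 68239 / (24) = 68239/24 s.
Target frame: (68239/24) × (30) = 341195/4 ≈ 85298.750 → 85299.
At 30 labels/s: frame 85299 → 00:47:23:09.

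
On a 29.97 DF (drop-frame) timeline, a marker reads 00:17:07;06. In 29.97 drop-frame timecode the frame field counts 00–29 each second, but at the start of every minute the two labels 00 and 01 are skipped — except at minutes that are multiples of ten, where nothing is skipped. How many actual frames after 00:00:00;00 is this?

As if non-drop at 30 labels/s: (0 × 3600 + 17 × 60 + 7) × 30 + 6 = 30816.
Minute boundaries passed: 17; those not divisible by 10: 17 − 1 = 16; dropped labels = 2 × 16 = 32.
Actual frame index = 30816 − 32 = 30784.

30784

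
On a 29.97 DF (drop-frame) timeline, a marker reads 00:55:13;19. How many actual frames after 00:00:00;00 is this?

Complete 10-minute blocks: 5, each 17982 frames → 89910.
Remaining 5 whole minutes in the current block: 1800 + 4 × 1798 = 8992 frames.
Within the current minute: 13 × 30 + 19 − 2 = 407 (labels ;00/;01 skipped at this minute). Total = 89910 + 8992 + 407 = 99309.

99309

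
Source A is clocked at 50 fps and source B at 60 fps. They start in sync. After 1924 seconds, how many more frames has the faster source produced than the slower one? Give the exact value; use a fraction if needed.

19240 frames

A emits 50 × 1924 = 96200 frames; B emits 60 × 1924 = 115440.
Difference = 19240 frames; B is ahead of A.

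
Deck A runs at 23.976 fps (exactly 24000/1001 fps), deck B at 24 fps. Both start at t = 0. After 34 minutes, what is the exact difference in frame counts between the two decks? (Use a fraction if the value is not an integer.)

48960/1001 frames

34 min = 2040 s.
A emits 24000/1001 × 2040 = 48960000/1001 frames; B emits 24 × 2040 = 48960.
Difference = 48960/1001 frames (≈ 48.9111); B is ahead of A.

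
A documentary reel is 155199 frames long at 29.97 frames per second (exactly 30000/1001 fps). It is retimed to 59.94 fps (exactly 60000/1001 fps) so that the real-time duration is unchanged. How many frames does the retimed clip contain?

Target frames = source frames × (target rate / source rate) = 155199 × (60000/1001)/(30000/1001) = 155199 × 2 = 310398.

310398 frames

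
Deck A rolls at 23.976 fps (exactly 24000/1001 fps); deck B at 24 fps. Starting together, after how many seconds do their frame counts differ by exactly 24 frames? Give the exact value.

1001 seconds

The gap grows by |24 − 24000/1001| = 24/1001 frames per second.
Time for a 24-frame gap: 24 ÷ (24/1001) = 1001 s.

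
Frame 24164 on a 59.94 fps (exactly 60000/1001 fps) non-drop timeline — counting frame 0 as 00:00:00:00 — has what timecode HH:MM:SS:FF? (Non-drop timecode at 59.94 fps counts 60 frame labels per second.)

00:06:42:44

24164 ÷ 60 = 402 full seconds, remainder 44 frames.
402 s = 0 h 6 min 42 s.
Timecode: 00:06:42:44.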